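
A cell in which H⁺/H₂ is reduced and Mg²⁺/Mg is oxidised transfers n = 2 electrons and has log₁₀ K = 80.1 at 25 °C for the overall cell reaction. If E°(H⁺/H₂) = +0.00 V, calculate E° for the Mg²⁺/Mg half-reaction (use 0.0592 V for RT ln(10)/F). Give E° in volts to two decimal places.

-2.37 V

E°cell = (0.0592/n)·log K = (0.0592/2)(80.1) = +2.371 V.
Since H⁺/H₂ is the cathode and Mg²⁺/Mg the anode, E°cell = E°(H⁺/H₂) − E°(Mg²⁺/Mg).
So E°(Mg²⁺/Mg) = E°(H⁺/H₂) − E°cell = (+0.00) − (+2.371) = -2.37 V.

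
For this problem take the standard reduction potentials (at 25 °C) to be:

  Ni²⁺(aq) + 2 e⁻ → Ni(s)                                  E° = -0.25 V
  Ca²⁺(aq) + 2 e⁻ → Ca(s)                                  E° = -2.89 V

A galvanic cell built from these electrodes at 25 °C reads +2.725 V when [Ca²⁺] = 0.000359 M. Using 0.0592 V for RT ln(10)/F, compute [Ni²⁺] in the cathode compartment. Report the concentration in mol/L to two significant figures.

0.27 M

Ni²⁺/Ni is the cathode, Ca²⁺/Ca the anode: E°cell = +2.64 V, n = 2.
Overall reaction: Ni²⁺(aq) + Ca(s) → Ni(s) + Ca²⁺(aq); Q = [Ca²⁺]^1/[Ni²⁺]^1.
From E = E° − (0.0592/n) log Q: log Q = (E° − E)·n/0.0592 = (+2.64 − (+2.725))·2/0.0592 = -2.8716.
So 1·log[Ni²⁺] = 1·log(0.000359) − log Q = -3.4449 − (-2.8716) = -0.5733; [Ni²⁺] = 10^(-0.5733) ≈ 0.27 M.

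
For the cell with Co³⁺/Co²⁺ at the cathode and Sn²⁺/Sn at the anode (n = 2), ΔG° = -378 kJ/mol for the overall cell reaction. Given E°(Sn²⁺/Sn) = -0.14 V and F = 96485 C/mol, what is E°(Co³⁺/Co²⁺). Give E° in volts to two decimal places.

+1.82 V

E°cell = −ΔG°/(nF) = −(-378×10³)/((2)(96485)) = +1.959 V.
Since Co³⁺/Co²⁺ is the cathode and Sn²⁺/Sn the anode, E°cell = E°(Co³⁺/Co²⁺) − E°(Sn²⁺/Sn).
So E°(Co³⁺/Co²⁺) = E°cell + E°(Sn²⁺/Sn) = +1.959 + (-0.14) = +1.82 V.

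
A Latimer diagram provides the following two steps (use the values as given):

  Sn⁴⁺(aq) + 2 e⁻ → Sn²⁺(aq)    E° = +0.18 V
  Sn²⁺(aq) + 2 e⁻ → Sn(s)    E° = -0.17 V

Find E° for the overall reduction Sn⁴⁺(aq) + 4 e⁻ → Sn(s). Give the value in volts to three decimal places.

+0.005 V

Standard free energies of sequential steps add: ΔG°₃ = ΔG°₁ + ΔG°₂, so n₃E°₃ = n₁E°₁ + n₂E°₂.
E°₃ = (2×+0.18 + 2×-0.17) / 4 = (+0.020) / 4 = +0.005 V.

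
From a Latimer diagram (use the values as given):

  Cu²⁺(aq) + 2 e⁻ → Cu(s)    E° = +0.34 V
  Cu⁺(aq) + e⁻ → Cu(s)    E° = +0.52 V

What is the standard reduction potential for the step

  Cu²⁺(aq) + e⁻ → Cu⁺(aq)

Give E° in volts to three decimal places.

Sequential free energies add, so n₃E°₃ = n₁E°₁ + n₂E°₂.
With n₃ = 2, and the known step contributing 1×(+0.52) V, the unknown satisfies 1·E° = 2×(+0.34) − 1×(+0.52) = +0.160.
E° = +0.160 / 1 = +0.160 V.

+0.160 V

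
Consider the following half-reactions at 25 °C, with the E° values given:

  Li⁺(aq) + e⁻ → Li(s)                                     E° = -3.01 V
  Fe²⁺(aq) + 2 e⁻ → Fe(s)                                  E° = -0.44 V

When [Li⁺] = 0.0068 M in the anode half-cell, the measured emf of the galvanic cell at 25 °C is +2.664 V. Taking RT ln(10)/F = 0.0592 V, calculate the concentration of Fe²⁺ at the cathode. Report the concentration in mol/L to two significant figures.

Fe²⁺/Fe is the cathode, Li⁺/Li the anode: E°cell = +2.57 V, n = 2.
Overall reaction: Fe²⁺(aq) + 2 Li(s) → Fe(s) + 2 Li⁺(aq); Q = [Li⁺]^2/[Fe²⁺]^1.
From E = E° − (0.0592/n) log Q: log Q = (E° − E)·n/0.0592 = (+2.57 − (+2.664))·2/0.0592 = -3.1757.
So 1·log[Fe²⁺] = 2·log(0.0068) − log Q = -4.3350 − (-3.1757) = -1.1593; [Fe²⁺] = 10^(-1.1593) ≈ 0.069 M.

0.069 M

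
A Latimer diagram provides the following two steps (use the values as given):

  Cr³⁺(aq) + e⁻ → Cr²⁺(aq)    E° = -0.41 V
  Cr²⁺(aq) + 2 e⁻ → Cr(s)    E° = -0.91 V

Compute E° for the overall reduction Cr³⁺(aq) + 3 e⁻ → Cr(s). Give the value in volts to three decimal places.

-0.743 V

Adding the free-energy changes (−nFE°) of the two steps gives −n₃FE°₃ = −n₁FE°₁ − n₂FE°₂.
E°₃ = (1×-0.41 + 2×-0.91) / 3 = (-2.230) / 3 = -0.743 V.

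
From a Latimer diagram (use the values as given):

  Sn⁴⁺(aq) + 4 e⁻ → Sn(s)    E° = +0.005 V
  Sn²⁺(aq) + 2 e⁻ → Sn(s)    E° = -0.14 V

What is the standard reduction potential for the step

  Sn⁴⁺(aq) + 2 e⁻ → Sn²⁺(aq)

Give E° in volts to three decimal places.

+0.150 V

Sequential free energies add, so n₃E°₃ = n₁E°₁ + n₂E°₂.
With n₃ = 4, and the known step contributing 2×(-0.14) V, the unknown satisfies 2·E° = 4×(+0.005) − 2×(-0.14) = +0.300.
E° = +0.300 / 2 = +0.150 V.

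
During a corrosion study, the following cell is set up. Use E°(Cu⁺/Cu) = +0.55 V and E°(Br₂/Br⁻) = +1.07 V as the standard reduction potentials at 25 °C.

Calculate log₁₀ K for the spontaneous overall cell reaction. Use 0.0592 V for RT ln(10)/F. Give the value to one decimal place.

Cathode: Br₂/Br⁻; anode: Cu⁺/Cu. E°cell = +0.52 V, n = 2.
log K = nE°cell / 0.0592 = (2)(+0.52) / 0.0592 = 17.6.

17.6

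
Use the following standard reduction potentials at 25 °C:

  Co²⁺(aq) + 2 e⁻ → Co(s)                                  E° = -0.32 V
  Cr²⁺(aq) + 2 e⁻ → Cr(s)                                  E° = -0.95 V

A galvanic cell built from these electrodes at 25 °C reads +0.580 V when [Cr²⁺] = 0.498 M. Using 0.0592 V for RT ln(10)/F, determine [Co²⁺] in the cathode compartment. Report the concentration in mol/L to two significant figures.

0.010 M

Co²⁺/Co is the cathode, Cr²⁺/Cr the anode: E°cell = +0.63 V, n = 2.
Overall reaction: Co²⁺(aq) + Cr(s) → Co(s) + Cr²⁺(aq); Q = [Cr²⁺]^1/[Co²⁺]^1.
From E = E° − (0.0592/n) log Q: log Q = (E° − E)·n/0.0592 = (+0.63 − (+0.580))·2/0.0592 = 1.6892.
So 1·log[Co²⁺] = 1·log(0.498) − log Q = -0.3028 − (1.6892) = -1.9920; [Co²⁺] = 10^(-1.9920) ≈ 0.010 M.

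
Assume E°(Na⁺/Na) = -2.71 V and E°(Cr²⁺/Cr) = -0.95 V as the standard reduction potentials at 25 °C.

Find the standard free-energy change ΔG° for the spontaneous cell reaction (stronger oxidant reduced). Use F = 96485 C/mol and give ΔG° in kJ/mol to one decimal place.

-339.6 kJ/mol

Cr²⁺/Cr (E° = -0.95 V) is the cathode; Na⁺/Na (E° = -2.71 V) is the anode, so E°cell = +1.76 V.
Balancing electrons gives n = 2 (lcm of 2 and 1).
ΔG° = −nFE° = −(2)(96485)(+1.76) = -339,627 J = -339.6 kJ/mol.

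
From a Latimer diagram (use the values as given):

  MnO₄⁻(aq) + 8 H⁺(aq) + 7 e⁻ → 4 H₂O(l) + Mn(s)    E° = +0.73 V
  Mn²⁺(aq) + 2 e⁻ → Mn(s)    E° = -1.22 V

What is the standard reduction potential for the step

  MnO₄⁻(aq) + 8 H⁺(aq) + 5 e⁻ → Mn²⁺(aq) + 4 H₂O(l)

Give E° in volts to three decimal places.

+1.510 V

Sequential free energies add, so n₃E°₃ = n₁E°₁ + n₂E°₂.
With n₃ = 7, and the known step contributing 2×(-1.22) V, the unknown satisfies 5·E° = 7×(+0.73) − 2×(-1.22) = +7.550.
E° = +7.550 / 5 = +1.510 V.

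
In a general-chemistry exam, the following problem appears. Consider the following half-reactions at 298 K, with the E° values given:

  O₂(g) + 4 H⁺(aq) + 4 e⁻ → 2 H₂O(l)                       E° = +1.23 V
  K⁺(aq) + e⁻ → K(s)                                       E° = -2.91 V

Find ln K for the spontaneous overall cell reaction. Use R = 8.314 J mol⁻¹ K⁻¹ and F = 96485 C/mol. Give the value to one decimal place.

Cathode: O₂/H₂O; anode: K⁺/K. E°cell = (+1.23) − (-2.91) = +4.14 V, with n = 4.
ΔG° = −nFE° = −RT ln K, so ln K = nFE°/(RT) = (4)(96485)(+4.14) / ((8.314)(298)) = 644.902.

644.9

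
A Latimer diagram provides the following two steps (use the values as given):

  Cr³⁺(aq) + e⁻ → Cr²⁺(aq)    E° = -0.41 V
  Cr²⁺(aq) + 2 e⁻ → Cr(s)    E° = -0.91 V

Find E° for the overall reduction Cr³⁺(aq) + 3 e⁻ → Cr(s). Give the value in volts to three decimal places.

Since ΔG° = −nFE° is additive over sequential reductions, n₃E°₃ = n₁E°₁ + n₂E°₂.
E°₃ = (1×-0.41 + 2×-0.91) / 3 = (-2.230) / 3 = -0.743 V.
Simply averaging or adding the two E° values would be wrong; the electron-weighted sum is required.

-0.743 V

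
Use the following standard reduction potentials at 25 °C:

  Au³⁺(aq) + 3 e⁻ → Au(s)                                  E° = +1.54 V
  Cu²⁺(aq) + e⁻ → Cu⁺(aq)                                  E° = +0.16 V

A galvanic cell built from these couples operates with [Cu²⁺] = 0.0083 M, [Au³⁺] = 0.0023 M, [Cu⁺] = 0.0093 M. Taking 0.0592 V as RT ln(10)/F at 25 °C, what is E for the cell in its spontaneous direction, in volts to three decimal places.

Au³⁺/Au is the cathode (higher E°), Cu²⁺/Cu⁺ the anode: E°cell = +1.54 − (+0.16) = +1.38 V, n = 3.
Overall: Au³⁺(aq) + 3 Cu⁺(aq) → Au(s) + 3 Cu²⁺(aq)
Q = [Cu²⁺]^3 / ([Au³⁺]·[Cu⁺]^3); log Q = 2.490.
E = E° − (0.0592/n) log Q = +1.38 − (0.0592/3)(2.490) = +1.331 V.

+1.331 V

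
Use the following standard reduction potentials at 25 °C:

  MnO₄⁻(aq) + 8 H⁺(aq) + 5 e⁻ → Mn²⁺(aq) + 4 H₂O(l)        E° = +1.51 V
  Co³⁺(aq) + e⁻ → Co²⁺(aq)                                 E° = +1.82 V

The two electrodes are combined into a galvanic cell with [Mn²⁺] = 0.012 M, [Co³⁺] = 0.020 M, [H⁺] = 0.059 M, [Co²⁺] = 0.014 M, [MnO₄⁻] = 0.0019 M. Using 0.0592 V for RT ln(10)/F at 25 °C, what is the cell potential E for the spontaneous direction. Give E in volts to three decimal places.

+0.445 V

Co³⁺/Co²⁺ is the cathode (higher E°), MnO₄⁻/Mn²⁺ the anode: E°cell = +1.82 − (+1.51) = +0.31 V, n = 5.
Overall: 5 Co³⁺(aq) + Mn²⁺(aq) + 4 H₂O(l) → 5 Co²⁺(aq) + MnO₄⁻(aq) + 8 H⁺(aq)
Q = [Co²⁺]^5·[MnO₄⁻]·[H⁺]^8 / ([Co³⁺]^5·[Mn²⁺]); log Q = -11.408.
E = E° − (0.0592/n) log Q = +0.31 − (0.0592/5)(-11.408) = +0.445 V.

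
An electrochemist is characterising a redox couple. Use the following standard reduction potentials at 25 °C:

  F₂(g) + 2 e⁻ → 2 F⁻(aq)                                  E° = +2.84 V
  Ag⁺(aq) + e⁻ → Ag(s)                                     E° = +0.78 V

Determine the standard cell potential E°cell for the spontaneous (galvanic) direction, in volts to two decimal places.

The F₂/F⁻ couple has the higher reduction potential, so it is the cathode; Ag⁺/Ag is oxidised at the anode.
E°cell = E°(cathode) − E°(anode) = (+2.84) − (+0.78) = +2.06 V.

+2.06 V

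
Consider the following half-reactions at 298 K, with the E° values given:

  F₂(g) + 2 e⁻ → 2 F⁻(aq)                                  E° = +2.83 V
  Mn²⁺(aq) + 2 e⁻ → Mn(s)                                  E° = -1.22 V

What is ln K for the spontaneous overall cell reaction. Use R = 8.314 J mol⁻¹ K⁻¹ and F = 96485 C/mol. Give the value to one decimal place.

Cathode: F₂/F⁻; anode: Mn²⁺/Mn. E°cell = (+2.83) − (-1.22) = +4.05 V, with n = 2.
ΔG° = −nFE° = −RT ln K, so ln K = nFE°/(RT) = (2)(96485)(+4.05) / ((8.314)(298)) = 315.441.

315.4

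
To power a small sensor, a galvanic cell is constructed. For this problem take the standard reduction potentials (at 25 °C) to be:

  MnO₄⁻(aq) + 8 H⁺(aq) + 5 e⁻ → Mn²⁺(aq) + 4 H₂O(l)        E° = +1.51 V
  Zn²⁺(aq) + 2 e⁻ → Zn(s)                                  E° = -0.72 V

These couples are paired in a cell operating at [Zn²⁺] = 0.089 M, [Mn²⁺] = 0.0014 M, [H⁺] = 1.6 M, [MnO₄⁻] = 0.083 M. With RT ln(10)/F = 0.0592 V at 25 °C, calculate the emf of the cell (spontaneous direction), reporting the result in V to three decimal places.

+2.301 V

MnO₄⁻/Mn²⁺ is the cathode (higher E°), Zn²⁺/Zn the anode: E°cell = +1.51 − (-0.72) = +2.23 V, n = 10.
Overall: 2 MnO₄⁻(aq) + 16 H⁺(aq) + 5 Zn(s) → 2 Mn²⁺(aq) + 8 H₂O(l) + 5 Zn²⁺(aq)
Q = [Mn²⁺]^2·[Zn²⁺]^5 / ([MnO₄⁻]^2·[H⁺]^16); log Q = -12.065.
E = E° − (0.0592/n) log Q = +2.23 − (0.0592/10)(-12.065) = +2.301 V.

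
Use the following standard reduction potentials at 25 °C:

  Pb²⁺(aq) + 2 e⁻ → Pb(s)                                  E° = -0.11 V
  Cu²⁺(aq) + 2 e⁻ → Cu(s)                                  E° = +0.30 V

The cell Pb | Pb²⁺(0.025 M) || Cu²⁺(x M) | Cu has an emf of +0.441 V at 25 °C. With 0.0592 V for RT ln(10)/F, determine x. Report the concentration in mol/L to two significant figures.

0.28 M

Cu²⁺/Cu is the cathode, Pb²⁺/Pb the anode: E°cell = +0.41 V, n = 2.
Overall reaction: Cu²⁺(aq) + Pb(s) → Cu(s) + Pb²⁺(aq); Q = [Pb²⁺]^1/[Cu²⁺]^1.
From E = E° − (0.0592/n) log Q: log Q = (E° − E)·n/0.0592 = (+0.41 − (+0.441))·2/0.0592 = -1.0473.
So 1·log[Cu²⁺] = 1·log(0.025) − log Q = -1.6021 − (-1.0473) = -0.5548; [Cu²⁺] = 10^(-0.5548) ≈ 0.28 M.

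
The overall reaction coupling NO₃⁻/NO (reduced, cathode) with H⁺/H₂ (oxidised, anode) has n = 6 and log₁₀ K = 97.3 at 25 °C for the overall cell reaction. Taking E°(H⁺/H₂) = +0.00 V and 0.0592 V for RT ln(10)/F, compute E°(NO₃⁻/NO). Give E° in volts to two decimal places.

E°cell = (0.0592/n)·log K = (0.0592/6)(97.3) = +0.960 V.
Since NO₃⁻/NO is the cathode and H⁺/H₂ the anode, E°cell = E°(NO₃⁻/NO) − E°(H⁺/H₂).
So E°(NO₃⁻/NO) = E°cell + E°(H⁺/H₂) = +0.960 + (+0.00) = +0.96 V.

+0.96 V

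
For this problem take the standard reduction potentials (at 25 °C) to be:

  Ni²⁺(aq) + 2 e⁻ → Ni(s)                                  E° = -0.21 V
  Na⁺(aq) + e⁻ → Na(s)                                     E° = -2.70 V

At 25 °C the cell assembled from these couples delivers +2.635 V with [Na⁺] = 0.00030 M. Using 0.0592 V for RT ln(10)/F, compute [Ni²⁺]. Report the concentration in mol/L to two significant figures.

0.0071 M

Ni²⁺/Ni is the cathode, Na⁺/Na the anode: E°cell = +2.49 V, n = 2.
Overall reaction: Ni²⁺(aq) + 2 Na(s) → Ni(s) + 2 Na⁺(aq); Q = [Na⁺]^2/[Ni²⁺]^1.
From E = E° − (0.0592/n) log Q: log Q = (E° − E)·n/0.0592 = (+2.49 − (+2.635))·2/0.0592 = -4.8986.
So 1·log[Ni²⁺] = 2·log(0.0003) − log Q = -7.0458 − (-4.8986) = -2.1472; [Ni²⁺] = 10^(-2.1472) ≈ 0.0071 M.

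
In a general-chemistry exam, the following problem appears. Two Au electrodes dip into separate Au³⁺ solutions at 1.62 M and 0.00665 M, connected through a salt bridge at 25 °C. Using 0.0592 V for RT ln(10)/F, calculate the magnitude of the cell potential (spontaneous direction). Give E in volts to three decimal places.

For a concentration cell E°cell = 0. The 1.62 M side is the cathode (reduction is favoured where [Au³⁺] is higher).
With n = 3, E = −(0.0592/3) log([Au³⁺]ₐₙ/[Au³⁺]꜀ₐₜ) = −(0.0592/3) log(0.00665/1.62) = −(0.0592/3)(-2.387) = +0.047 V.

+0.047 V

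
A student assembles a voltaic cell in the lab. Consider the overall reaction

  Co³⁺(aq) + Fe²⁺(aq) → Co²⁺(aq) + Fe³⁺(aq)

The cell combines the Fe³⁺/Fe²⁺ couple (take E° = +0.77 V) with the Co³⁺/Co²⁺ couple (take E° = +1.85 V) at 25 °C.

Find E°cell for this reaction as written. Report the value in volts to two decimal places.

+1.08 V

The Co³⁺/Co²⁺ couple has the higher reduction potential, so it is the cathode; Fe³⁺/Fe²⁺ is oxidised at the anode.
E°cell = E°(cathode) − E°(anode) = (+1.85) − (+0.77) = +1.08 V.
Since E°cell > 0, the reaction is spontaneous under standard conditions.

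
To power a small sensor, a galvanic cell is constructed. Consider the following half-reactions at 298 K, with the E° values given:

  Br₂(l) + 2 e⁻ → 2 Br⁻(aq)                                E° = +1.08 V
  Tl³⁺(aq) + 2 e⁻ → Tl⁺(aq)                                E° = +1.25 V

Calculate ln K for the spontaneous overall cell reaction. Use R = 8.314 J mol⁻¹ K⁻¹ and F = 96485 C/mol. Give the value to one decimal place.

13.2

Cathode: Tl³⁺/Tl⁺; anode: Br₂/Br⁻. E°cell = (+1.25) − (+1.08) = +0.17 V, with n = 2.
ΔG° = −nFE° = −RT ln K, so ln K = nFE°/(RT) = (2)(96485)(+0.17) / ((8.314)(298)) = 13.241.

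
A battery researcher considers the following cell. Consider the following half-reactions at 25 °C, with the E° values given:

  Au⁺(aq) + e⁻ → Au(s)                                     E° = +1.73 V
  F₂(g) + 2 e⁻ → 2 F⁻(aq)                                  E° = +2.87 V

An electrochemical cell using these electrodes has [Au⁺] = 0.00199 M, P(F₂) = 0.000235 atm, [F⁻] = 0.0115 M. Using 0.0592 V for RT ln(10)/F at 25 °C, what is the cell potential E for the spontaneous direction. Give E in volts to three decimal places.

+1.307 V

F₂/F⁻ is the cathode (higher E°), Au⁺/Au the anode: E°cell = +2.87 − (+1.73) = +1.14 V, n = 2.
Overall: F₂(g) + 2 Au(s) → 2 F⁻(aq) + 2 Au⁺(aq)
Q = [F⁻]^2·[Au⁺]^2 / (P(F₂)); log Q = -5.652.
E = E° − (0.0592/n) log Q = +1.14 − (0.0592/2)(-5.652) = +1.307 V.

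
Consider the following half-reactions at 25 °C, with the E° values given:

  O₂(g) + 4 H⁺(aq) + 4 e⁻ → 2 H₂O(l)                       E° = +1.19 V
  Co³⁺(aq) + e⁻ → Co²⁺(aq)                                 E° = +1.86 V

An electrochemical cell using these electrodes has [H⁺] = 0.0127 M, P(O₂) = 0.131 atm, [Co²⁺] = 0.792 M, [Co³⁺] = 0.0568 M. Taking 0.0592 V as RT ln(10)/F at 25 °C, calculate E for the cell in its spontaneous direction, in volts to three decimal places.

Co³⁺/Co²⁺ is the cathode (higher E°), O₂/H₂O the anode: E°cell = +1.86 − (+1.19) = +0.67 V, n = 4.
Overall: 4 Co³⁺(aq) + 2 H₂O(l) → 4 Co²⁺(aq) + O₂(g) + 4 H⁺(aq)
Q = [Co²⁺]^4·P(O₂)·[H⁺]^4 / ([Co³⁺]^4); log Q = -3.890.
E = E° − (0.0592/n) log Q = +0.67 − (0.0592/4)(-3.890) = +0.728 V.

+0.728 V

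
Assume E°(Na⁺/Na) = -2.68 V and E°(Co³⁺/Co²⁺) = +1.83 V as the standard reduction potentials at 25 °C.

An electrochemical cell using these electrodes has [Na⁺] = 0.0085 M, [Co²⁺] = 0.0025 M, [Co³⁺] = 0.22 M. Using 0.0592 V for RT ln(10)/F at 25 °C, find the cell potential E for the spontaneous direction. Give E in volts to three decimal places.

Co³⁺/Co²⁺ is the cathode (higher E°), Na⁺/Na the anode: E°cell = +1.83 − (-2.68) = +4.51 V, n = 1.
Overall: Co³⁺(aq) + Na(s) → Co²⁺(aq) + Na⁺(aq)
Q = [Co²⁺]·[Na⁺] / ([Co³⁺]); log Q = -4.015.
E = E° − (0.0592/n) log Q = +4.51 − (0.0592/1)(-4.015) = +4.748 V.

+4.748 V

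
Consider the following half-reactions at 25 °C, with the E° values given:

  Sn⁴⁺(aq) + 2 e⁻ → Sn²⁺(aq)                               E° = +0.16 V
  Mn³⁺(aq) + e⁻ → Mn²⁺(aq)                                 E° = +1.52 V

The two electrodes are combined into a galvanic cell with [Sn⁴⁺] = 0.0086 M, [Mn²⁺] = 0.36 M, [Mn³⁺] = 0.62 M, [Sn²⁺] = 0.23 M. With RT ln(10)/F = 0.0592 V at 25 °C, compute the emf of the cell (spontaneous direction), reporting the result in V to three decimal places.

Mn³⁺/Mn²⁺ is the cathode (higher E°), Sn⁴⁺/Sn²⁺ the anode: E°cell = +1.52 − (+0.16) = +1.36 V, n = 2.
Overall: 2 Mn³⁺(aq) + Sn²⁺(aq) → 2 Mn²⁺(aq) + Sn⁴⁺(aq)
Q = [Mn²⁺]^2·[Sn⁴⁺] / ([Mn³⁺]^2·[Sn²⁺]); log Q = -1.899.
E = E° − (0.0592/n) log Q = +1.36 − (0.0592/2)(-1.899) = +1.416 V.

+1.416 V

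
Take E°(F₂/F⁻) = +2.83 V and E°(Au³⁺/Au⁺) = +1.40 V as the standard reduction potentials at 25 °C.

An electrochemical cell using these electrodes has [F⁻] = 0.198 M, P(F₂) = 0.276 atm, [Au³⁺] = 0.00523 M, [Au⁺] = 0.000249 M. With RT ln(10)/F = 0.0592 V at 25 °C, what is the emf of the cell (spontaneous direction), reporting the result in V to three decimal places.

F₂/F⁻ is the cathode (higher E°), Au³⁺/Au⁺ the anode: E°cell = +2.83 − (+1.40) = +1.43 V, n = 2.
Overall: F₂(g) + Au⁺(aq) → 2 F⁻(aq) + Au³⁺(aq)
Q = [F⁻]^2·[Au³⁺] / (P(F₂)·[Au⁺]); log Q = 0.475.
E = E° − (0.0592/n) log Q = +1.43 − (0.0592/2)(0.475) = +1.416 V.

+1.416 V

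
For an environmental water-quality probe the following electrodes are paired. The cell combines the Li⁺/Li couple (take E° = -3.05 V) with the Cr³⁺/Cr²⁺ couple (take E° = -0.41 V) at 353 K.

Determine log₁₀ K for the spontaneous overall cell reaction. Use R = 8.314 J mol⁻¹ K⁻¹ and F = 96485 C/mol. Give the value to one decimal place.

Cathode: Cr³⁺/Cr²⁺; anode: Li⁺/Li. E°cell = (-0.41) − (-3.05) = +2.64 V, with n = 1.
ΔG° = −nFE° = −RT ln K, so ln K = nFE°/(RT) = (1)(96485)(+2.64) / ((8.314)(353)) = 86.792.
log₁₀ K = 86.792 / ln 10 = 37.7.

37.7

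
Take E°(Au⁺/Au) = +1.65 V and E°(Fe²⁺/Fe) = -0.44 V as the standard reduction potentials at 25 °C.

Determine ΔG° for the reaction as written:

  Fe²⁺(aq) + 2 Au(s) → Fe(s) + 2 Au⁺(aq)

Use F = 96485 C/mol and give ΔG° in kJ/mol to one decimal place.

As written, Fe²⁺/Fe is reduced (cathode) and Au⁺/Au is oxidised (anode), so E°cell = (-0.44) − (+1.65) = -2.09 V.
Balancing electrons gives n = 2.
ΔG° = −nFE° = −(2)(96485)(-2.09) = 403,307 J = +403.3 kJ/mol.

+403.3 kJ/mol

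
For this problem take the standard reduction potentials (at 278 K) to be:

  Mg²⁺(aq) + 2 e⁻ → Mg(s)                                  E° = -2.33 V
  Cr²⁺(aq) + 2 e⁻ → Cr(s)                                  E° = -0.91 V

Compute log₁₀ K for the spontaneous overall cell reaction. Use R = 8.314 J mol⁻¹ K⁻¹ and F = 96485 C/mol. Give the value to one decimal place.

51.5

Cathode: Cr²⁺/Cr; anode: Mg²⁺/Mg. E°cell = (-0.91) − (-2.33) = +1.42 V, with n = 2.
ΔG° = −nFE° = −RT ln K, so ln K = nFE°/(RT) = (2)(96485)(+1.42) / ((8.314)(278)) = 118.556.
log₁₀ K = 118.556 / ln 10 = 51.5.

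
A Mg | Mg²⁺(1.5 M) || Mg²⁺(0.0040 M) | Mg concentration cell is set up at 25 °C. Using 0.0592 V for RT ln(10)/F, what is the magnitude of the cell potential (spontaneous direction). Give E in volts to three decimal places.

+0.076 V

For a concentration cell E°cell = 0. The 1.5 M side is the cathode (reduction is favoured where [Mg²⁺] is higher).
With n = 2, E = −(0.0592/2) log([Mg²⁺]ₐₙ/[Mg²⁺]꜀ₐₜ) = −(0.0592/2) log(0.004/1.5) = −(0.0592/2)(-2.574) = +0.076 V.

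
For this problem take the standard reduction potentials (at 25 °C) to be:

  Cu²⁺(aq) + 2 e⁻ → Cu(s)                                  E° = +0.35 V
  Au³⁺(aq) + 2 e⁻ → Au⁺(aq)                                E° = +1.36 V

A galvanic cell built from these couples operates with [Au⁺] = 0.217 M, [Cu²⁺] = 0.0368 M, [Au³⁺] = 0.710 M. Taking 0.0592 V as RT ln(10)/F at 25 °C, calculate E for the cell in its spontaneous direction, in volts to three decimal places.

+1.068 V

Au³⁺/Au⁺ is the cathode (higher E°), Cu²⁺/Cu the anode: E°cell = +1.36 − (+0.35) = +1.01 V, n = 2.
Overall: Au³⁺(aq) + Cu(s) → Au⁺(aq) + Cu²⁺(aq)
Q = [Au⁺]·[Cu²⁺] / ([Au³⁺]); log Q = -1.949.
E = E° − (0.0592/n) log Q = +1.01 − (0.0592/2)(-1.949) = +1.068 V.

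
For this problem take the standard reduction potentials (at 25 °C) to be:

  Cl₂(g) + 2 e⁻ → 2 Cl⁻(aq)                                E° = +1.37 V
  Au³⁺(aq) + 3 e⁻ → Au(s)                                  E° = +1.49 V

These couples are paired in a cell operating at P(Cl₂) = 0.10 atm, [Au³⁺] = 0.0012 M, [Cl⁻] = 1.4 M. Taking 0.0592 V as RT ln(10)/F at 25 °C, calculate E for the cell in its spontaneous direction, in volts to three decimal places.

Au³⁺/Au is the cathode (higher E°), Cl₂/Cl⁻ the anode: E°cell = +1.49 − (+1.37) = +0.12 V, n = 6.
Overall: 2 Au³⁺(aq) + 6 Cl⁻(aq) → 2 Au(s) + 3 Cl₂(g)
Q = P(Cl₂)^3 / ([Au³⁺]^2·[Cl⁻]^6); log Q = 1.965.
E = E° − (0.0592/n) log Q = +0.12 − (0.0592/6)(1.965) = +0.101 V.

+0.101 V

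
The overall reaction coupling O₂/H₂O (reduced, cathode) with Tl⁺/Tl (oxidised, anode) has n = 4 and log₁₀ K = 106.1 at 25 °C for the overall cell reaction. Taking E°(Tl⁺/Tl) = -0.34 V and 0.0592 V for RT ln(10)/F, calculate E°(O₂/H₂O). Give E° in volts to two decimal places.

+1.23 V

E°cell = (0.0592/n)·log K = (0.0592/4)(106.1) = +1.570 V.
Since O₂/H₂O is the cathode and Tl⁺/Tl the anode, E°cell = E°(O₂/H₂O) − E°(Tl⁺/Tl).
So E°(O₂/H₂O) = E°cell + E°(Tl⁺/Tl) = +1.570 + (-0.34) = +1.23 V.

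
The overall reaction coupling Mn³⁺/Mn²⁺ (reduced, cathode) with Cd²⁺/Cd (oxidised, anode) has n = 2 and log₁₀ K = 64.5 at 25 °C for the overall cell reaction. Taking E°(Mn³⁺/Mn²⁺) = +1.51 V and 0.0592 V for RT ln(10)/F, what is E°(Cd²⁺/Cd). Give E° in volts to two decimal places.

E°cell = (0.0592/n)·log K = (0.0592/2)(64.5) = +1.909 V.
Since Mn³⁺/Mn²⁺ is the cathode and Cd²⁺/Cd the anode, E°cell = E°(Mn³⁺/Mn²⁺) − E°(Cd²⁺/Cd).
So E°(Cd²⁺/Cd) = E°(Mn³⁺/Mn²⁺) − E°cell = (+1.51) − (+1.909) = -0.40 V.

-0.40 V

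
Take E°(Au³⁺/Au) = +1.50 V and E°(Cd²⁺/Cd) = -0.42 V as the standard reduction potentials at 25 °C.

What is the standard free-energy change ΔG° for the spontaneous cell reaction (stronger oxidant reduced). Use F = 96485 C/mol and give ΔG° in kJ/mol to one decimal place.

Au³⁺/Au (E° = +1.50 V) is the cathode; Cd²⁺/Cd (E° = -0.42 V) is the anode, so E°cell = +1.92 V.
Balancing electrons gives n = 6 (lcm of 3 and 2).
ΔG° = −nFE° = −(6)(96485)(+1.92) = -1,111,507 J = -1111.5 kJ/mol.

-1111.5 kJ/mol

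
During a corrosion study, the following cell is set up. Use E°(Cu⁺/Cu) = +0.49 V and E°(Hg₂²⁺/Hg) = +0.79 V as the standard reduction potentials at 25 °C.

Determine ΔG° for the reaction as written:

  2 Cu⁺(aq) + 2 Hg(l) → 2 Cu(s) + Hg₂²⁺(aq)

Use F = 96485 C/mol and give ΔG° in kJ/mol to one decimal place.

As written, Cu⁺/Cu is reduced (cathode) and Hg₂²⁺/Hg is oxidised (anode), so E°cell = (+0.49) − (+0.79) = -0.30 V.
Balancing electrons gives n = 2.
ΔG° = −nFE° = −(2)(96485)(-0.30) = 57,891 J = +57.9 kJ/mol.

+57.9 kJ/mol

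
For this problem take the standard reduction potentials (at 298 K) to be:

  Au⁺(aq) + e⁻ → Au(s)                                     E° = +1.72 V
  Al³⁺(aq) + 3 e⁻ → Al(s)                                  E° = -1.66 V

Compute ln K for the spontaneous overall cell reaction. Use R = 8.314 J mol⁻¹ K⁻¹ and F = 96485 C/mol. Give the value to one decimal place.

Cathode: Au⁺/Au; anode: Al³⁺/Al. E°cell = (+1.72) − (-1.66) = +3.38 V, with n = 3.
ΔG° = −nFE° = −RT ln K, so ln K = nFE°/(RT) = (3)(96485)(+3.38) / ((8.314)(298)) = 394.886.

394.9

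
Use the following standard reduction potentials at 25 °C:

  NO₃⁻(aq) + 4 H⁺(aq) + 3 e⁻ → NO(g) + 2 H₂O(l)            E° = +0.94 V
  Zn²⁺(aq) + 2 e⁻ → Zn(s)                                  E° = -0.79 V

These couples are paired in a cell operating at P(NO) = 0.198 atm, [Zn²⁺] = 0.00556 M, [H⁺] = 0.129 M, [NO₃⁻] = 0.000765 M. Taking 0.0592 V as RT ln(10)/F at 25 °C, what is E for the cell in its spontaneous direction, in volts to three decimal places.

NO₃⁻/NO is the cathode (higher E°), Zn²⁺/Zn the anode: E°cell = +0.94 − (-0.79) = +1.73 V, n = 6.
Overall: 2 NO₃⁻(aq) + 8 H⁺(aq) + 3 Zn(s) → 2 NO(g) + 4 H₂O(l) + 3 Zn²⁺(aq)
Q = P(NO)^2·[Zn²⁺]^3 / ([NO₃⁻]^2·[H⁺]^8); log Q = 5.177.
E = E° − (0.0592/n) log Q = +1.73 − (0.0592/6)(5.177) = +1.679 V.

+1.679 V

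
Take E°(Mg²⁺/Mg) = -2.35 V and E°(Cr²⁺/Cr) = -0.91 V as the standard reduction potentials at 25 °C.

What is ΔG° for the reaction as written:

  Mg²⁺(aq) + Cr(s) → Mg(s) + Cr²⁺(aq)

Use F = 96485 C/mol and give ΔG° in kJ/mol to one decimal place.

+277.9 kJ/mol

As written, Mg²⁺/Mg is reduced (cathode) and Cr²⁺/Cr is oxidised (anode), so E°cell = (-2.35) − (-0.91) = -1.44 V.
Balancing electrons gives n = 2.
ΔG° = −nFE° = −(2)(96485)(-1.44) = 277,877 J = +277.9 kJ/mol.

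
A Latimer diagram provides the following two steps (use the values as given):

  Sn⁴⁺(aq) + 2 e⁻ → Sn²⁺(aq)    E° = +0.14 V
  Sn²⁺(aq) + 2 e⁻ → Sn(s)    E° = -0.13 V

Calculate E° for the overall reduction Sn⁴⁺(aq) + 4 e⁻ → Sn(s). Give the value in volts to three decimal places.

+0.005 V

Standard free energies of sequential steps add: ΔG°₃ = ΔG°₁ + ΔG°₂, so n₃E°₃ = n₁E°₁ + n₂E°₂.
E°₃ = (2×+0.14 + 2×-0.13) / 4 = (+0.020) / 4 = +0.005 V.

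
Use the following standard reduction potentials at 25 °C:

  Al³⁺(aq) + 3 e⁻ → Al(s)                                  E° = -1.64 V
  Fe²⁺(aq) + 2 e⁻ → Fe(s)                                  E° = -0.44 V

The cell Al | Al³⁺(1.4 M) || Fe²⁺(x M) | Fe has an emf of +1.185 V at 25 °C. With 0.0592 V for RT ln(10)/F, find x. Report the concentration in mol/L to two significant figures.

0.39 M

Fe²⁺/Fe is the cathode, Al³⁺/Al the anode: E°cell = +1.20 V, n = 6.
Overall reaction: 3 Fe²⁺(aq) + 2 Al(s) → 3 Fe(s) + 2 Al³⁺(aq); Q = [Al³⁺]^2/[Fe²⁺]^3.
From E = E° − (0.0592/n) log Q: log Q = (E° − E)·n/0.0592 = (+1.20 − (+1.185))·6/0.0592 = 1.5203.
So 3·log[Fe²⁺] = 2·log(1.4) − log Q = 0.2923 − (1.5203) = -1.2280; log[Fe²⁺] = -1.2280 / 3 = -0.4093; [Fe²⁺] = 10^(-0.4093) ≈ 0.39 M.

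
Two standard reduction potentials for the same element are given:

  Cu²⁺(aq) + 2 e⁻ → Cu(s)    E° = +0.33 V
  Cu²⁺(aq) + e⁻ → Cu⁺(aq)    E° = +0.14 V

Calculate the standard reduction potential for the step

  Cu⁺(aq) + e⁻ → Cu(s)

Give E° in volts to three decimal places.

Sequential free energies add, so n₃E°₃ = n₁E°₁ + n₂E°₂.
With n₃ = 2, and the known step contributing 1×(+0.14) V, the unknown satisfies 1·E° = 2×(+0.33) − 1×(+0.14) = +0.520.
E° = +0.520 / 1 = +0.520 V.

+0.520 V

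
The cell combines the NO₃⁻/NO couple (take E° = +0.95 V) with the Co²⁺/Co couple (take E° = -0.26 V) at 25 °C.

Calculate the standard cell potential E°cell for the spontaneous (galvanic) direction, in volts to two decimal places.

The NO₃⁻/NO couple has the higher reduction potential, so it is the cathode; Co²⁺/Co is oxidised at the anode.
E°cell = E°(cathode) − E°(anode) = (+0.95) − (-0.26) = +1.21 V.

+1.21 V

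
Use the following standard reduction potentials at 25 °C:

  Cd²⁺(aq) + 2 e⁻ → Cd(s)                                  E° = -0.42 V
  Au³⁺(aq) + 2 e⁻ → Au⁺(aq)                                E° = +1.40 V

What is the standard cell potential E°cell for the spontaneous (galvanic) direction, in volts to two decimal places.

+1.82 V

The Au³⁺/Au⁺ couple has the higher reduction potential, so it is the cathode; Cd²⁺/Cd is oxidised at the anode.
E°cell = E°(cathode) − E°(anode) = (+1.40) − (-0.42) = +1.82 V.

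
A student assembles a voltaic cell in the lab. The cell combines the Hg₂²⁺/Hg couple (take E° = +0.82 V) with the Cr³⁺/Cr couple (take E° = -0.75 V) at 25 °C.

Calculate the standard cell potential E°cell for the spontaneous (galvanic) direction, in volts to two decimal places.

+1.57 V

The Hg₂²⁺/Hg couple has the higher reduction potential, so it is the cathode; Cr³⁺/Cr is oxidised at the anode.
E°cell = E°(cathode) − E°(anode) = (+0.82) − (-0.75) = +1.57 V.
Since E°cell > 0, the reaction is spontaneous under standard conditions.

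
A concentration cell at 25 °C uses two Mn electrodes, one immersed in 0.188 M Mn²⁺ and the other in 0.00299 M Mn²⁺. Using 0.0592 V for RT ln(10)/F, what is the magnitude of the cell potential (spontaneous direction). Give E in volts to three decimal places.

+0.053 V

For a concentration cell E°cell = 0. The 0.188 M side is the cathode (reduction is favoured where [Mn²⁺] is higher).
With n = 2, E = −(0.0592/2) log([Mn²⁺]ₐₙ/[Mn²⁺]꜀ₐₜ) = −(0.0592/2) log(0.00299/0.188) = −(0.0592/2)(-1.798) = +0.053 V.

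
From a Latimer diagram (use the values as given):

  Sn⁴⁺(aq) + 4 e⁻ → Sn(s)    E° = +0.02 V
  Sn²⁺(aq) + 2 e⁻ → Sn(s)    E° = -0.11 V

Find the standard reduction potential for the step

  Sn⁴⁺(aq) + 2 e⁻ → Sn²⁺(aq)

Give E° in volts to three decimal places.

+0.150 V

Sequential free energies add, so n₃E°₃ = n₁E°₁ + n₂E°₂.
With n₃ = 4, and the known step contributing 2×(-0.11) V, the unknown satisfies 2·E° = 4×(+0.02) − 2×(-0.11) = +0.300.
E° = +0.300 / 2 = +0.150 V.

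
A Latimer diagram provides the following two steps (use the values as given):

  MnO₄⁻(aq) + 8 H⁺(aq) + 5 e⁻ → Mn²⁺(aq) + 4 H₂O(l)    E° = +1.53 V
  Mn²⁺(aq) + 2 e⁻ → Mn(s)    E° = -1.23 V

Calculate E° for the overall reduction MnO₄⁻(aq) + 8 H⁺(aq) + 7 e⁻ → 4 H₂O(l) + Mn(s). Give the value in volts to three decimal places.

+0.741 V

Adding the free-energy changes (−nFE°) of the two steps gives −n₃FE°₃ = −n₁FE°₁ − n₂FE°₂.
E°₃ = (5×+1.53 + 2×-1.23) / 7 = (+5.190) / 7 = +0.741 V.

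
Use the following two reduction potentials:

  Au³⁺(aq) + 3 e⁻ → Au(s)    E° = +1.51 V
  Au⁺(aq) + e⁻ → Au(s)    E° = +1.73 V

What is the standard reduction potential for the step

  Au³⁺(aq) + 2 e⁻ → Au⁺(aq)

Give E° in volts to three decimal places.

+1.400 V

Sequential free energies add, so n₃E°₃ = n₁E°₁ + n₂E°₂.
With n₃ = 3, and the known step contributing 1×(+1.73) V, the unknown satisfies 2·E° = 3×(+1.51) − 1×(+1.73) = +2.800.
E° = +2.800 / 2 = +1.400 V.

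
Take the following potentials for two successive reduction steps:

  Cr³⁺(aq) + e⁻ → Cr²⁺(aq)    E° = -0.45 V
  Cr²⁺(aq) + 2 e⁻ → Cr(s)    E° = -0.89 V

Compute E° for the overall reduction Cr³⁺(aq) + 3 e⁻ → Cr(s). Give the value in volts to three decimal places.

-0.743 V

Standard free energies of sequential steps add: ΔG°₃ = ΔG°₁ + ΔG°₂, so n₃E°₃ = n₁E°₁ + n₂E°₂.
E°₃ = (1×-0.45 + 2×-0.89) / 3 = (-2.230) / 3 = -0.743 V.
Simply averaging or adding the two E° values would be wrong; the electron-weighted sum is required.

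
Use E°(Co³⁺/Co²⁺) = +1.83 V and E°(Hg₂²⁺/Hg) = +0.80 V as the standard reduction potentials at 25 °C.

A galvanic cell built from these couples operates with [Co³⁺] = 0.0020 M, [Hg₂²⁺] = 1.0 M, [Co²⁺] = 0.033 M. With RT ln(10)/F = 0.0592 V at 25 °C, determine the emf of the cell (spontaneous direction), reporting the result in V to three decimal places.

+0.958 V

Co³⁺/Co²⁺ is the cathode (higher E°), Hg₂²⁺/Hg the anode: E°cell = +1.83 − (+0.80) = +1.03 V, n = 2.
Overall: 2 Co³⁺(aq) + 2 Hg(l) → 2 Co²⁺(aq) + Hg₂²⁺(aq)
Q = [Co²⁺]^2·[Hg₂²⁺] / ([Co³⁺]^2); log Q = 2.435.
E = E° − (0.0592/n) log Q = +1.03 − (0.0592/2)(2.435) = +0.958 V.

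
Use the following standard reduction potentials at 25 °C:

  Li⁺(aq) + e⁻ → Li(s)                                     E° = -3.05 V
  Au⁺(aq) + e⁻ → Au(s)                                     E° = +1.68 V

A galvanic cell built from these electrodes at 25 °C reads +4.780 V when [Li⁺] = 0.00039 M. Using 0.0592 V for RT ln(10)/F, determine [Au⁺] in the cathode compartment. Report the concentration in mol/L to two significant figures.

Au⁺/Au is the cathode, Li⁺/Li the anode: E°cell = +4.73 V, n = 1.
Overall reaction: Au⁺(aq) + Li(s) → Au(s) + Li⁺(aq); Q = [Li⁺]^1/[Au⁺]^1.
From E = E° − (0.0592/n) log Q: log Q = (E° − E)·n/0.0592 = (+4.73 − (+4.780))·1/0.0592 = -0.8446.
So 1·log[Au⁺] = 1·log(0.00039) − log Q = -3.4089 − (-0.8446) = -2.5643; [Au⁺] = 10^(-2.5643) ≈ 0.0027 M.

0.0027 M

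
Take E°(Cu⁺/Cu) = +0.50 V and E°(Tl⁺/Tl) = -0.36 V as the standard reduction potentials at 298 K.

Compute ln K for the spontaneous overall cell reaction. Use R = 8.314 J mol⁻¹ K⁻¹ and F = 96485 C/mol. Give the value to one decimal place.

33.5

Cathode: Cu⁺/Cu; anode: Tl⁺/Tl. E°cell = (+0.50) − (-0.36) = +0.86 V, with n = 1.
ΔG° = −nFE° = −RT ln K, so ln K = nFE°/(RT) = (1)(96485)(+0.86) / ((8.314)(298)) = 33.491.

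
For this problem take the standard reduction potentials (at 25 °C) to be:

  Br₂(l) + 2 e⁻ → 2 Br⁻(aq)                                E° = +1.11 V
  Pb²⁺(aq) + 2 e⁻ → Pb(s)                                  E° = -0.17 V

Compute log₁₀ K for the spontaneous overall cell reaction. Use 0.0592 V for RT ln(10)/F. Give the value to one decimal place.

43.2

Cathode: Br₂/Br⁻; anode: Pb²⁺/Pb. E°cell = +1.28 V, n = 2.
log K = nE°cell / 0.0592 = (2)(+1.28) / 0.0592 = 43.2.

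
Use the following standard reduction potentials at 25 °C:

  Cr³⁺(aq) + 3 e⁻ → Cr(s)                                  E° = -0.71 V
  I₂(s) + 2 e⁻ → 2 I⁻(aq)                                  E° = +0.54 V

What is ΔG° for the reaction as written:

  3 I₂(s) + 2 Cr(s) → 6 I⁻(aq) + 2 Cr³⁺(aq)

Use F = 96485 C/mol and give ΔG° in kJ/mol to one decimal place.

-723.6 kJ/mol

As written, I₂/I⁻ is reduced (cathode) and Cr³⁺/Cr is oxidised (anode), so E°cell = (+0.54) − (-0.71) = +1.25 V.
Balancing electrons gives n = 6.
ΔG° = −nFE° = −(6)(96485)(+1.25) = -723,638 J = -723.6 kJ/mol.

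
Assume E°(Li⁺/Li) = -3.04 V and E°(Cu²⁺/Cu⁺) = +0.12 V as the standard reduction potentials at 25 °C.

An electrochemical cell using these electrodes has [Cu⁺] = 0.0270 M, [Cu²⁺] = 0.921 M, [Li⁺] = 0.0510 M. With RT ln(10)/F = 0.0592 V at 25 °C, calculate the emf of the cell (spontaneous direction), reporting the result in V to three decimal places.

Cu²⁺/Cu⁺ is the cathode (higher E°), Li⁺/Li the anode: E°cell = +0.12 − (-3.04) = +3.16 V, n = 1.
Overall: Cu²⁺(aq) + Li(s) → Cu⁺(aq) + Li⁺(aq)
Q = [Cu⁺]·[Li⁺] / ([Cu²⁺]); log Q = -2.825.
E = E° − (0.0592/n) log Q = +3.16 − (0.0592/1)(-2.825) = +3.327 V.

+3.327 V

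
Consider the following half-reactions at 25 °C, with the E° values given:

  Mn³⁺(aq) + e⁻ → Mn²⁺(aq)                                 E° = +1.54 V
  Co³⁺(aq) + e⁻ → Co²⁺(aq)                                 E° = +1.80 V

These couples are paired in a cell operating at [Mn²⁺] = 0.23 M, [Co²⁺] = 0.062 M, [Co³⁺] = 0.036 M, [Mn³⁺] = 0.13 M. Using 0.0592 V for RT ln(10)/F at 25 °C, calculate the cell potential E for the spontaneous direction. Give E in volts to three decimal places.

Co³⁺/Co²⁺ is the cathode (higher E°), Mn³⁺/Mn²⁺ the anode: E°cell = +1.80 − (+1.54) = +0.26 V, n = 1.
Overall: Co³⁺(aq) + Mn²⁺(aq) → Co²⁺(aq) + Mn³⁺(aq)
Q = [Co²⁺]·[Mn³⁺] / ([Co³⁺]·[Mn²⁺]); log Q = -0.012.
E = E° − (0.0592/n) log Q = +0.26 − (0.0592/1)(-0.012) = +0.261 V.

+0.261 V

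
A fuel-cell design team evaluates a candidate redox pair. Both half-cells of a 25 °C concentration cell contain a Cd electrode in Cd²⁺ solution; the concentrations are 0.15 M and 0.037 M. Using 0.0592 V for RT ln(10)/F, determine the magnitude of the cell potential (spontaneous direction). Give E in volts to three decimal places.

+0.018 V

For a concentration cell E°cell = 0. The 0.15 M side is the cathode (reduction is favoured where [Cd²⁺] is higher).
With n = 2, E = −(0.0592/2) log([Cd²⁺]ₐₙ/[Cd²⁺]꜀ₐₜ) = −(0.0592/2) log(0.037/0.15) = −(0.0592/2)(-0.608) = +0.018 V.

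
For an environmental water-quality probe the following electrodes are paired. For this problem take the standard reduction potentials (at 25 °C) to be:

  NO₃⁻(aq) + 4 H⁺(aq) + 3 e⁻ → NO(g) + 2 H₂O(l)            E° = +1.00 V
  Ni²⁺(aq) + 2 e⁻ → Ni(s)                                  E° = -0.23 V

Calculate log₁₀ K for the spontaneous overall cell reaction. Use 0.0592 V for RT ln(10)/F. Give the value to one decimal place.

124.7

Cathode: NO₃⁻/NO; anode: Ni²⁺/Ni. E°cell = +1.23 V, n = 6.
log K = nE°cell / 0.0592 = (6)(+1.23) / 0.0592 = 124.7.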